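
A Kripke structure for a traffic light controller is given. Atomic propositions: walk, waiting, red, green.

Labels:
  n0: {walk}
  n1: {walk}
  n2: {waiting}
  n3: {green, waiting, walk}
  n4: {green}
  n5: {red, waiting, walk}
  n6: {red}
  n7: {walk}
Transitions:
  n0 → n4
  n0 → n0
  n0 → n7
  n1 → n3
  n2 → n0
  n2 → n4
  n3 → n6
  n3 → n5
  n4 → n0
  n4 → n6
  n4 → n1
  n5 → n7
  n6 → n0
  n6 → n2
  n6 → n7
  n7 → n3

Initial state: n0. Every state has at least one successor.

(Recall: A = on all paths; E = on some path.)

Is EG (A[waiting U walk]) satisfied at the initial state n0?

Holds

States satisfying A[waiting U walk]: {n0, n1, n3, n5, n7}.
States satisfying EG (A[waiting U walk]): {n0, n1, n3, n5, n7}.
n0 ∈ Sat(EG (A[waiting U walk])).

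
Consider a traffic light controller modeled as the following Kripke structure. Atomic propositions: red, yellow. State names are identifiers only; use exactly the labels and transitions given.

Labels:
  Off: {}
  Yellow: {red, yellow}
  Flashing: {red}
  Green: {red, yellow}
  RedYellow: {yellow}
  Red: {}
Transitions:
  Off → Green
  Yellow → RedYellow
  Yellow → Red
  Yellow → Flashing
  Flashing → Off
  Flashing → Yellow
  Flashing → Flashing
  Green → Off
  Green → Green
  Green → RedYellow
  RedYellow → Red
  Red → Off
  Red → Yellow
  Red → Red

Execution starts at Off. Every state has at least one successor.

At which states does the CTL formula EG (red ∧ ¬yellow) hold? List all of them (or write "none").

States satisfying red ∧ ¬yellow: {Flashing}.
States satisfying EG (red ∧ ¬yellow): {Flashing}.

{Flashing}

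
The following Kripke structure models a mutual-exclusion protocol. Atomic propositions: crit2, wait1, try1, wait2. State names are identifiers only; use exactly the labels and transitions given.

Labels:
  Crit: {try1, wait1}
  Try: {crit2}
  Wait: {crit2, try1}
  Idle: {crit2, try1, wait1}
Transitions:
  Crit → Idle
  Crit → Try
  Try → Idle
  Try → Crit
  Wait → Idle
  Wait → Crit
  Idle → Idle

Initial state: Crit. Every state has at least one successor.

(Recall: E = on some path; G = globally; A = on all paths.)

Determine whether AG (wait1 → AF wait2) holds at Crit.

Violated

States satisfying wait1 → AF wait2: {Try, Wait}.
States satisfying AG (wait1 → AF wait2): ∅.
Crit is reachable from Crit and violates wait1 → AF wait2, so AG fails at Crit.
Crit ∉ Sat(AG (wait1 → AF wait2)).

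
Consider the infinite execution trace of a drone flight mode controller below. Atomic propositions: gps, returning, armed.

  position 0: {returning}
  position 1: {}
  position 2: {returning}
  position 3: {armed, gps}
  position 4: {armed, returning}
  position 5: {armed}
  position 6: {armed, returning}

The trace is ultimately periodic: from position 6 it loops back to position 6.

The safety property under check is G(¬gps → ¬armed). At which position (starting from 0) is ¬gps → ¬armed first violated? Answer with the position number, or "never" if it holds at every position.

4

Check ¬gps → ¬armed at each position in order: 0 ✓, 1 ✓, 2 ✓, 3 ✓.
At position 4 the labels are {armed, returning}, so ¬gps → ¬armed is false there. This is the first violation.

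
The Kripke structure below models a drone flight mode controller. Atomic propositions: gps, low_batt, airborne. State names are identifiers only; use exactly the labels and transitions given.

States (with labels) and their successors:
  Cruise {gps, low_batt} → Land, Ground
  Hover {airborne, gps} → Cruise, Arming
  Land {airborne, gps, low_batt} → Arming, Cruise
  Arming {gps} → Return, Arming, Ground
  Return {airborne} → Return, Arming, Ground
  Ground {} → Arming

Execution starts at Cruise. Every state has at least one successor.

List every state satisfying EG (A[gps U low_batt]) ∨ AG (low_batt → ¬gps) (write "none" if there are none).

States satisfying A[gps U low_batt]: {Cruise, Land}.
States satisfying EG (A[gps U low_batt]): {Cruise, Land}.
States satisfying low_batt → ¬gps: {Hover, Arming, Return, Ground}.
States satisfying AG (low_batt → ¬gps): {Arming, Return, Ground}.
States satisfying EG (A[gps U low_batt]) ∨ AG (low_batt → ¬gps): {Cruise, Land, Arming, Return, Ground}.

{Cruise, Land, Arming, Return, Ground}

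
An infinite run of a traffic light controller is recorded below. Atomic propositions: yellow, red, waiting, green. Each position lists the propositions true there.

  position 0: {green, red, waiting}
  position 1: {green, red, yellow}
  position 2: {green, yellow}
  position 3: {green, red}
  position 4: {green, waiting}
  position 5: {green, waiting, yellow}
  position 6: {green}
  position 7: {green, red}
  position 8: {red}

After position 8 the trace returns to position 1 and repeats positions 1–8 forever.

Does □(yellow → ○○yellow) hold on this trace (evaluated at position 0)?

No

yellow → ○○yellow must hold at every position from 0 onward. It fails at position 1, so □(yellow → ○○yellow) is false.
Positions where yellow holds: 1, 2, 5.
Check ○○yellow at each: 1→fails, 2→fails, 5→fails.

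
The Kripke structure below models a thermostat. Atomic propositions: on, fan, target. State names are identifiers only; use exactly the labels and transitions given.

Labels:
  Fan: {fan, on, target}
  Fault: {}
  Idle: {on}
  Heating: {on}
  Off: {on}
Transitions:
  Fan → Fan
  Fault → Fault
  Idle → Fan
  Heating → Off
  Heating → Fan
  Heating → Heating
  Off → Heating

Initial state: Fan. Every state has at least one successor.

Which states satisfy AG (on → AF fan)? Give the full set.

States satisfying on → AF fan: {Fan, Fault, Idle}.
States satisfying AG (on → AF fan): {Fan, Fault, Idle}.

{Fan, Fault, Idle}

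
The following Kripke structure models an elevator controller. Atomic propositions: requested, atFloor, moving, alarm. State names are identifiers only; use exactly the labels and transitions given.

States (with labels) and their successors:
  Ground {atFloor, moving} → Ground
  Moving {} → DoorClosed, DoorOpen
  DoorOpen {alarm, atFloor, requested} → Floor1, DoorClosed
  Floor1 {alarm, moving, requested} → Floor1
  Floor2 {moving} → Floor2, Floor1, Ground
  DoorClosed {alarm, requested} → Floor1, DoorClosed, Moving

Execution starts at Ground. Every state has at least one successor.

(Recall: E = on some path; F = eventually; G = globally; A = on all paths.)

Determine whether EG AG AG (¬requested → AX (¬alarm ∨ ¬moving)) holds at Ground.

States satisfying AG AG (¬requested → AX (¬alarm ∨ ¬moving)): {Ground, Moving, DoorOpen, Floor1, DoorClosed}.
States satisfying EG AG AG (¬requested → AX (¬alarm ∨ ¬moving)): {Ground, Moving, DoorOpen, Floor1, DoorClosed}.
Ground ∈ Sat(EG AG AG (¬requested → AX (¬alarm ∨ ¬moving))).

Yes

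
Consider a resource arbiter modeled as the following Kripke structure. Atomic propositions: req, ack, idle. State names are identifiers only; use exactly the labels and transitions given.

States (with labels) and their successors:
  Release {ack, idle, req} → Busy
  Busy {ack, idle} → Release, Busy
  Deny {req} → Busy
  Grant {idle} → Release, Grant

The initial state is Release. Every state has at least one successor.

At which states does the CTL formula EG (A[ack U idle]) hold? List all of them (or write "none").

{Release, Busy, Grant}

States satisfying A[ack U idle]: {Release, Busy, Grant}.
States satisfying EG (A[ack U idle]): {Release, Busy, Grant}.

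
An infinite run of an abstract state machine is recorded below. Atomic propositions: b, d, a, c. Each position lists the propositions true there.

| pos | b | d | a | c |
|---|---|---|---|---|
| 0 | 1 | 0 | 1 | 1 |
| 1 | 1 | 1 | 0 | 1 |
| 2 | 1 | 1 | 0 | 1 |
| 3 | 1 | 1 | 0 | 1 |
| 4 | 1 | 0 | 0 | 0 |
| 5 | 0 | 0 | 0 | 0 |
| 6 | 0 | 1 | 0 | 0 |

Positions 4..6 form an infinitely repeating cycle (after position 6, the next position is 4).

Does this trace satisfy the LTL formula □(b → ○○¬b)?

Does not hold

b → ○○¬b must hold at every position from 0 onward. It fails at position 0, so □(b → ○○¬b) is false.
Positions where b holds: 0, 1, 2, 3, 4.
Check ○○¬b at each: 0→fails, 1→fails, 2→fails, 3→ok, 4→ok.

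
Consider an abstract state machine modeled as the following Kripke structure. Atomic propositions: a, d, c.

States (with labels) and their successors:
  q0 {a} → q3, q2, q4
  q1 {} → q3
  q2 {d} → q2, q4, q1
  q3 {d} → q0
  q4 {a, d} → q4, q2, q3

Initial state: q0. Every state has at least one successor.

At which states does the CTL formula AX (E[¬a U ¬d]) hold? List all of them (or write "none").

States satisfying E[¬a U ¬d]: {q0, q1, q2, q3}.
States satisfying AX (E[¬a U ¬d]): {q1, q3}.

{q1, q3}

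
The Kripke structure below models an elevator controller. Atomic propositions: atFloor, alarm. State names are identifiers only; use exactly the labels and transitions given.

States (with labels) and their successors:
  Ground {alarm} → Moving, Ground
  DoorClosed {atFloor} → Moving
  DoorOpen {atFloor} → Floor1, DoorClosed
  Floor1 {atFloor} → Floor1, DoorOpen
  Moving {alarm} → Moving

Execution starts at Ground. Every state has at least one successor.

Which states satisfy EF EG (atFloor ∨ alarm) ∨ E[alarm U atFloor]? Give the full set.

{Ground, DoorClosed, DoorOpen, Floor1, Moving}

States satisfying EG (atFloor ∨ alarm): {Ground, DoorClosed, DoorOpen, Floor1, Moving}.
States satisfying EF EG (atFloor ∨ alarm): {Ground, DoorClosed, DoorOpen, Floor1, Moving}.
States satisfying alarm: {Ground, Moving}.
States satisfying atFloor: {DoorClosed, DoorOpen, Floor1}.
States satisfying E[alarm U atFloor]: {DoorClosed, DoorOpen, Floor1}.
States satisfying EF EG (atFloor ∨ alarm) ∨ E[alarm U atFloor]: {Ground, DoorClosed, DoorOpen, Floor1, Moving}.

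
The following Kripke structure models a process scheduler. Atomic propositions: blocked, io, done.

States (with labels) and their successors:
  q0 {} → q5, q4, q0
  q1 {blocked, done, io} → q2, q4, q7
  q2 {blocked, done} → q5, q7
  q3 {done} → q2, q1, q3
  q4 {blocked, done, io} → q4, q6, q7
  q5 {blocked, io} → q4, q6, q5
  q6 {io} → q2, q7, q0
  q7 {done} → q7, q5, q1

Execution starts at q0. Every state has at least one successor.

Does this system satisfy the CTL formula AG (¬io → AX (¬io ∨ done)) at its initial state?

States satisfying ¬io → AX (¬io ∨ done): {q1, q3, q4, q5, q6}.
States satisfying AG (¬io → AX (¬io ∨ done)): ∅.
q0 is reachable from q0 and violates ¬io → AX (¬io ∨ done), so AG fails at q0.
q0 ∉ Sat(AG (¬io → AX (¬io ∨ done))).

No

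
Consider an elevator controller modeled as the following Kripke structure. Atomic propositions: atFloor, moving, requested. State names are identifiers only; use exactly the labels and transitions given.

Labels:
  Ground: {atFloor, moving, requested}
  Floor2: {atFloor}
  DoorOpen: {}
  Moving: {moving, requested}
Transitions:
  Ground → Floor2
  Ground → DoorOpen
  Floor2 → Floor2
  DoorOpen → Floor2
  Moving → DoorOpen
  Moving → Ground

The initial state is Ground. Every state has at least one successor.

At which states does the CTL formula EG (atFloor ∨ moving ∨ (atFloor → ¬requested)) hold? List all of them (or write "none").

{Ground, Floor2, DoorOpen, Moving}

States satisfying atFloor ∨ moving ∨ (atFloor → ¬requested): {Ground, Floor2, DoorOpen, Moving}.
States satisfying EG (atFloor ∨ moving ∨ (atFloor → ¬requested)): {Ground, Floor2, DoorOpen, Moving}.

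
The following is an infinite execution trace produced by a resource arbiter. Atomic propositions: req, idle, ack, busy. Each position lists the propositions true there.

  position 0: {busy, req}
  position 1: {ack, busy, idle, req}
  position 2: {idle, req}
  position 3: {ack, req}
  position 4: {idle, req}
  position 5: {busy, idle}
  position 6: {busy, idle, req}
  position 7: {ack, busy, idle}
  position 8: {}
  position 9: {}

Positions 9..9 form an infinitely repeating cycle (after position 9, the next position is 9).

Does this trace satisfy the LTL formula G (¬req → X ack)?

Does not hold

¬req → X ack must hold at every position from 0 onward. It fails at position 5, so G (¬req → X ack) is false.
Positions where ¬req holds: 5, 7, 8, 9.
Check X ack at each: 5→fails, 7→fails, 8→fails, 9→fails.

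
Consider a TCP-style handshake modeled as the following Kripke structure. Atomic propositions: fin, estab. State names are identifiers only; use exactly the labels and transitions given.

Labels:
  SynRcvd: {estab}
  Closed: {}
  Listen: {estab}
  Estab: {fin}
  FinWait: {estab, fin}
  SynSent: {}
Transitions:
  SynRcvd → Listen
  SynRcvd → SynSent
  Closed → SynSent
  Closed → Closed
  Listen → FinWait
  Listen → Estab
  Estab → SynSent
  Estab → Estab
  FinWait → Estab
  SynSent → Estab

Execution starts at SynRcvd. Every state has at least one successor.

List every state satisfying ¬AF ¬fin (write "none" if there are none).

{Estab, FinWait}

States satisfying ¬fin: {SynRcvd, Closed, Listen, SynSent}.
States satisfying AF ¬fin: {SynRcvd, Closed, Listen, SynSent}.
States satisfying ¬AF ¬fin: {Estab, FinWait}.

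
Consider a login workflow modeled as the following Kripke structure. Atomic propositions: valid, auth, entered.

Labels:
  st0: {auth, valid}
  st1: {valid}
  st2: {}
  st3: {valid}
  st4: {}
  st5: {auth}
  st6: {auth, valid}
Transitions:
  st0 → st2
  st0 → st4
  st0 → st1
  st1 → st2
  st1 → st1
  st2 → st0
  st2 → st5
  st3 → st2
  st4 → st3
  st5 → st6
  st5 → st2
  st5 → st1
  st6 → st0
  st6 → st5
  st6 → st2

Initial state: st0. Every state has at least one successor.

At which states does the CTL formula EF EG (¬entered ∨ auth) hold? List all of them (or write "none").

States satisfying EG (¬entered ∨ auth): {st0, st1, st2, st3, st4, st5, st6}.
States satisfying EF EG (¬entered ∨ auth): {st0, st1, st2, st3, st4, st5, st6}.

{st0, st1, st2, st3, st4, st5, st6}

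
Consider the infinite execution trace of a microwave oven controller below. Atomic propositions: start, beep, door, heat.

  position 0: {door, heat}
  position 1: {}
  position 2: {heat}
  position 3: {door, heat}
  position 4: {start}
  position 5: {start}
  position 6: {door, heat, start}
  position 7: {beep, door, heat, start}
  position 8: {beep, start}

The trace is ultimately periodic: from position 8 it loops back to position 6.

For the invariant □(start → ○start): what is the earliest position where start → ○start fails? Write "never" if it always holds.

start → ○start holds at every position 0..8, and those are all the positions the trace ever visits, so the invariant □(start → ○start) is never violated.

never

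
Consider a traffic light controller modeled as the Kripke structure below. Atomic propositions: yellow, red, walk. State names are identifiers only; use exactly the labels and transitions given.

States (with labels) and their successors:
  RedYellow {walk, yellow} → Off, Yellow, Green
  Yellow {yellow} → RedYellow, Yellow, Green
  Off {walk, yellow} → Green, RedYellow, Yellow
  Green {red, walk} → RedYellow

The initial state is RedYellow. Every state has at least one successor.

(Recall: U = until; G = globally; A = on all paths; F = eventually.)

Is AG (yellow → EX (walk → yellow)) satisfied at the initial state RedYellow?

States satisfying yellow → EX (walk → yellow): {RedYellow, Yellow, Off, Green}.
States satisfying AG (yellow → EX (walk → yellow)): {RedYellow, Yellow, Off, Green}.
Every state reachable from RedYellow satisfies yellow → EX (walk → yellow).
RedYellow ∈ Sat(AG (yellow → EX (walk → yellow))).

Holds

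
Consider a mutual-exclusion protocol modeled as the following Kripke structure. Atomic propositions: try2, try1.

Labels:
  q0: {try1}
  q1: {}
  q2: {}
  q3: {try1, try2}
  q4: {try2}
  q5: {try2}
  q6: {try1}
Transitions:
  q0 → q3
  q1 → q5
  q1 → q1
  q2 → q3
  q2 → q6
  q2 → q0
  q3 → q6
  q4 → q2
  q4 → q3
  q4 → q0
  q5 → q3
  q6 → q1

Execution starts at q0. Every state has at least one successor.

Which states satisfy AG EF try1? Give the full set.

{q0, q1, q2, q3, q4, q5, q6}

States satisfying EF try1: {q0, q1, q2, q3, q4, q5, q6}.
States satisfying AG EF try1: {q0, q1, q2, q3, q4, q5, q6}.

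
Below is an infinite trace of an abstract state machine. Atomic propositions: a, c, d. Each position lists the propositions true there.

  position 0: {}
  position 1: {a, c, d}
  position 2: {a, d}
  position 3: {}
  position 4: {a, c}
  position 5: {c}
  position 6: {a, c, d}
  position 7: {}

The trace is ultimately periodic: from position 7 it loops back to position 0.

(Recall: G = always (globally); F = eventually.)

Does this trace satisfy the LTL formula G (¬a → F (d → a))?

¬a → F (d → a) holds at every position 0..7, and those are all positions ever visited, so G (¬a → F (d → a)) holds.
Positions where ¬a holds: 0, 3, 5, 7.
Check F (d → a) at each: 0→ok, 3→ok, 5→ok, 7→ok.

Yes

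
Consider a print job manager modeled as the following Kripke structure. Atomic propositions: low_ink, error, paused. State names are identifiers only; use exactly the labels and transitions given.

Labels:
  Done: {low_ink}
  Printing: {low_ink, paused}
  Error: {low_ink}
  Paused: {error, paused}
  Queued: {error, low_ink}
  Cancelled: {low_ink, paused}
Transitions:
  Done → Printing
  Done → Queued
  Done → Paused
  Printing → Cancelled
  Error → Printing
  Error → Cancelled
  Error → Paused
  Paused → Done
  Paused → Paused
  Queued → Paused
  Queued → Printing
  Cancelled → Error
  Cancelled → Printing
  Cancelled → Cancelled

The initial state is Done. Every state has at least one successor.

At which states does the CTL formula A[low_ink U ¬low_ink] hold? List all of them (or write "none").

{Paused}

States satisfying low_ink: {Done, Printing, Error, Queued, Cancelled}.
States satisfying ¬low_ink: {Paused}.
States satisfying A[low_ink U ¬low_ink]: {Paused}.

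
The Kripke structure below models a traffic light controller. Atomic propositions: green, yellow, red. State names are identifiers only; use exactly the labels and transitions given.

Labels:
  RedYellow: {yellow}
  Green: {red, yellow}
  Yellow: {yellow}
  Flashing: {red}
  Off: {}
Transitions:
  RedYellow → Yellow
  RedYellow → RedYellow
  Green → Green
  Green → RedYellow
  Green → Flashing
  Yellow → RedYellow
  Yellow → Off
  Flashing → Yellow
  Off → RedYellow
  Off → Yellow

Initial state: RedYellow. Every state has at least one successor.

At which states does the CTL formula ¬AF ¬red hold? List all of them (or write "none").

States satisfying ¬red: {RedYellow, Yellow, Off}.
States satisfying AF ¬red: {RedYellow, Yellow, Flashing, Off}.
States satisfying ¬AF ¬red: {Green}.

{Green}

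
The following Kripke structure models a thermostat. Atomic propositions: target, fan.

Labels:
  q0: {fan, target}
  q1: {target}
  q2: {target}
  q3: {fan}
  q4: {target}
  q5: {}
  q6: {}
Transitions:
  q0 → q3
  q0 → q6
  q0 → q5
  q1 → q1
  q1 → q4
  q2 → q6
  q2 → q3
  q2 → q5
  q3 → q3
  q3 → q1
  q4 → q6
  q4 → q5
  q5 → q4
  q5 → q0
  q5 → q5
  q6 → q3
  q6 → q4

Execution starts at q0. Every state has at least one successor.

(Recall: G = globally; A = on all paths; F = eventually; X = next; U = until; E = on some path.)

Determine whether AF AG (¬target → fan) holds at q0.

Violated

States satisfying AG (¬target → fan): ∅.
States satisfying AF AG (¬target → fan): ∅.
There is a path from q0 along which AG (¬target → fan) never holds.
q0 ∉ Sat(AF AG (¬target → fan)).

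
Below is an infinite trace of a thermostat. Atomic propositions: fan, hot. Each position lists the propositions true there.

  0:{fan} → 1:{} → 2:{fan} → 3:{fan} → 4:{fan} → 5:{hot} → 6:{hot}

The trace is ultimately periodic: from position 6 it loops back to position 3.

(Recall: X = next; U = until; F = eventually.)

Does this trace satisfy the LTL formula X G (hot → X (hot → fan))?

Does not hold

The position after 0 is 1; G (hot → X (hot → fan)) is false there.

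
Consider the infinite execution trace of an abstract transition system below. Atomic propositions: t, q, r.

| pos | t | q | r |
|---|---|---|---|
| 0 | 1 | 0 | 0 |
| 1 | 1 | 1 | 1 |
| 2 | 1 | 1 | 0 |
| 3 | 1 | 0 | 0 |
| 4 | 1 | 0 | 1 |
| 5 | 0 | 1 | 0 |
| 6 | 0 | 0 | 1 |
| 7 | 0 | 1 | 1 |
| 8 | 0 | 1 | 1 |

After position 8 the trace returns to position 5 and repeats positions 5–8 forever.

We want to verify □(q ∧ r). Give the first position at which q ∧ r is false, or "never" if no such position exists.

At position 0 the labels are {t}, so q ∧ r is false there. This is the first violation.

0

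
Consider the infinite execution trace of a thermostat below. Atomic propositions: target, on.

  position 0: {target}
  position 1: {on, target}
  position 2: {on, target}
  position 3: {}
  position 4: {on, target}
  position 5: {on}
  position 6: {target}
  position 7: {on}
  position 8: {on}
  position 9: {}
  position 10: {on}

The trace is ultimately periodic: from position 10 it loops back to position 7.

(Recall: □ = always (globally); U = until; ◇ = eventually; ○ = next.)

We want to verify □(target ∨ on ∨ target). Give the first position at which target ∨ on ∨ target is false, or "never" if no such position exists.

3

Check target ∨ on ∨ target at each position in order: 0 ✓, 1 ✓, 2 ✓.
At position 3 the labels are {}, so target ∨ on ∨ target is false there. This is the first violation.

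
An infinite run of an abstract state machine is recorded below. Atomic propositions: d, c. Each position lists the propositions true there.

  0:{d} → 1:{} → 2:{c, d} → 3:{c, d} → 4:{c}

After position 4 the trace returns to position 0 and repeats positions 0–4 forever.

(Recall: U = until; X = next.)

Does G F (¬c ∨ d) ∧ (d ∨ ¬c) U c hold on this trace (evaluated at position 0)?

F (¬c ∨ d) holds at every position 0..4, and those are all positions ever visited, so G F (¬c ∨ d) holds.
Walking from position 0: c first holds at position 2, and d ∨ ¬c holds at every earlier position along the way, so (d ∨ ¬c) U c holds.
At position 0: G F (¬c ∨ d) is true; (d ∨ ¬c) U c is true; so G F (¬c ∨ d) ∧ (d ∨ ¬c) U c is true.

Satisfied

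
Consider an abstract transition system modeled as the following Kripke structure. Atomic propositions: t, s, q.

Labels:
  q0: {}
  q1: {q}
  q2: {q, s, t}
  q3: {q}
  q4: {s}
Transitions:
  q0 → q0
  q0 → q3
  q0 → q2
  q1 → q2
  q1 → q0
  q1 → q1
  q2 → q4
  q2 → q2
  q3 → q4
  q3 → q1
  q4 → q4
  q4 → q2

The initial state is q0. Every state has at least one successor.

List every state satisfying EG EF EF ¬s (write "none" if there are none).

{q0, q1, q3}

States satisfying EF EF ¬s: {q0, q1, q3}.
States satisfying EG EF EF ¬s: {q0, q1, q3}.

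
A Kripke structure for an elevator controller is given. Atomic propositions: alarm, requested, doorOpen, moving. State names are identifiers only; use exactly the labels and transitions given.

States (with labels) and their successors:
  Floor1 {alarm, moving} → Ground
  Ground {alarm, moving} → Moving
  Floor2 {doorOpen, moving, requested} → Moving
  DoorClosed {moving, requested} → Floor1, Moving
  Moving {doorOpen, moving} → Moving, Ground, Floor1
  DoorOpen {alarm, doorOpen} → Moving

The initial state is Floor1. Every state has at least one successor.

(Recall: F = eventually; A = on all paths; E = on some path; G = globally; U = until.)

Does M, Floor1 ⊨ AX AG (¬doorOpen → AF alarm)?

Satisfied

States satisfying AG (¬doorOpen → AF alarm): {Floor1, Ground, Floor2, Moving, DoorOpen}.
States satisfying AX AG (¬doorOpen → AF alarm): {Floor1, Ground, Floor2, DoorClosed, Moving, DoorOpen}.
Floor1 ∈ Sat(AX AG (¬doorOpen → AF alarm)).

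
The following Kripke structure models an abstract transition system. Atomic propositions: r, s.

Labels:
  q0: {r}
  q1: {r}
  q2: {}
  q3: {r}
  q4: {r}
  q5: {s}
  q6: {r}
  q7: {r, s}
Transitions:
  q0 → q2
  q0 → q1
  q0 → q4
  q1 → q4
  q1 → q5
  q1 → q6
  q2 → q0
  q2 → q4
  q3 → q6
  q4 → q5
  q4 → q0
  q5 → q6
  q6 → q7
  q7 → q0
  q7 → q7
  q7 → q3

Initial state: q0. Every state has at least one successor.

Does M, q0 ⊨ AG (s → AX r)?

States satisfying s → AX r: {q0, q1, q2, q3, q4, q5, q6, q7}.
States satisfying AG (s → AX r): {q0, q1, q2, q3, q4, q5, q6, q7}.
Every state reachable from q0 satisfies s → AX r.
q0 ∈ Sat(AG (s → AX r)).

Yes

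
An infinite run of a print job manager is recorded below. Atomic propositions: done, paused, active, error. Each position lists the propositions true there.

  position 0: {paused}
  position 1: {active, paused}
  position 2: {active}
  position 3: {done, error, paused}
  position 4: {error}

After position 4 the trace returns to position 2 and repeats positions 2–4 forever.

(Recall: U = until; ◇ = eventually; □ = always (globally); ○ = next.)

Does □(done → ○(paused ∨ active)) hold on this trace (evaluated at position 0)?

No

done → ○(paused ∨ active) must hold at every position from 0 onward. It fails at position 3, so □(done → ○(paused ∨ active)) is false.
Positions where done holds: 3.
Check ○(paused ∨ active) at each: 3→fails.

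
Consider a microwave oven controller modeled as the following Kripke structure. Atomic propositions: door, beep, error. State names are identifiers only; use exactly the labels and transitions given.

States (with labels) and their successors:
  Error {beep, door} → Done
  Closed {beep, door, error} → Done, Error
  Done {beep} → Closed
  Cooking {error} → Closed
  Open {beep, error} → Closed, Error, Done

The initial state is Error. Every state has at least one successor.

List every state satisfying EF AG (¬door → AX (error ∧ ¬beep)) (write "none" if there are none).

none

States satisfying AG (¬door → AX (error ∧ ¬beep)): ∅.
States satisfying EF AG (¬door → AX (error ∧ ¬beep)): ∅.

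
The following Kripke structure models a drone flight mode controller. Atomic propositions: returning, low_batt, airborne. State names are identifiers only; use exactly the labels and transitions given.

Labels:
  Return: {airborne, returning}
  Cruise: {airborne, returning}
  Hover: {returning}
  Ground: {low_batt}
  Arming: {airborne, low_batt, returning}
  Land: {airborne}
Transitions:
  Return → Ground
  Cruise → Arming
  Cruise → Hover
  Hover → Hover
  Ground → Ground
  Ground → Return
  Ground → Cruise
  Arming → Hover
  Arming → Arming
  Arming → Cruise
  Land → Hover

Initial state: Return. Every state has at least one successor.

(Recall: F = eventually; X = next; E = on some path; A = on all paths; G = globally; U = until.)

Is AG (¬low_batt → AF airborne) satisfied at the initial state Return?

States satisfying ¬low_batt → AF airborne: {Return, Cruise, Ground, Arming, Land}.
States satisfying AG (¬low_batt → AF airborne): ∅.
Hover is reachable from Return and violates ¬low_batt → AF airborne, so AG fails at Return.
Return ∉ Sat(AG (¬low_batt → AF airborne)).

Violated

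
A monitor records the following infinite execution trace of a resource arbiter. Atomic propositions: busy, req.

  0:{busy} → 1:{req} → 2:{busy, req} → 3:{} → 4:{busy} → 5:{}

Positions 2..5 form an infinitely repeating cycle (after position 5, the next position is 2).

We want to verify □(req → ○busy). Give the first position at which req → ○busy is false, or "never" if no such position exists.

Check req → ○busy at each position in order: 0 ✓, 1 ✓.
At position 2 the labels are {busy, req} and the next position 3 has {}, so req → ○busy is false there. This is the first violation.

2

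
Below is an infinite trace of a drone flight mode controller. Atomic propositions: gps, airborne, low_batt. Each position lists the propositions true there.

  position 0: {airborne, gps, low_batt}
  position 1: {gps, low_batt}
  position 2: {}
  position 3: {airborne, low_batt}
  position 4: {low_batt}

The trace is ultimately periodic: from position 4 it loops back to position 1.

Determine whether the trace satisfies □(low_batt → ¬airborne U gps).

No

low_batt → ¬airborne U gps must hold at every position from 0 onward. It fails at position 3, so □(low_batt → ¬airborne U gps) is false.
Positions where low_batt holds: 0, 1, 3, 4.
Check ¬airborne U gps at each: 0→ok, 1→ok, 3→fails, 4→ok.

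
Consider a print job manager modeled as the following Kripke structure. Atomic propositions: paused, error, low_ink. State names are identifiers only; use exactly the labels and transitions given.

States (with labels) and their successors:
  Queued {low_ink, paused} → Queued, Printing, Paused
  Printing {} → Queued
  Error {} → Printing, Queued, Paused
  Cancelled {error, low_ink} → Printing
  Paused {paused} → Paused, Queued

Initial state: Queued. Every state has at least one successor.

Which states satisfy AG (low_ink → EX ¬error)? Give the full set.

{Queued, Printing, Error, Cancelled, Paused}

States satisfying low_ink → EX ¬error: {Queued, Printing, Error, Cancelled, Paused}.
States satisfying AG (low_ink → EX ¬error): {Queued, Printing, Error, Cancelled, Paused}.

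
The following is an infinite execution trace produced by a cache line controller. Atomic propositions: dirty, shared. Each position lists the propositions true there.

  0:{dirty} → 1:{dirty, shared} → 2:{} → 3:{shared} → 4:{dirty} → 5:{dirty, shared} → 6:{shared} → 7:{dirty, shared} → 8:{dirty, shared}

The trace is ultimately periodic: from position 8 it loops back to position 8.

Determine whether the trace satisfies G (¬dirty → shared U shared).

No

¬dirty → shared U shared must hold at every position from 0 onward. It fails at position 2, so G (¬dirty → shared U shared) is false.
Positions where ¬dirty holds: 2, 3, 6.
Check shared U shared at each: 2→fails, 3→ok, 6→ok.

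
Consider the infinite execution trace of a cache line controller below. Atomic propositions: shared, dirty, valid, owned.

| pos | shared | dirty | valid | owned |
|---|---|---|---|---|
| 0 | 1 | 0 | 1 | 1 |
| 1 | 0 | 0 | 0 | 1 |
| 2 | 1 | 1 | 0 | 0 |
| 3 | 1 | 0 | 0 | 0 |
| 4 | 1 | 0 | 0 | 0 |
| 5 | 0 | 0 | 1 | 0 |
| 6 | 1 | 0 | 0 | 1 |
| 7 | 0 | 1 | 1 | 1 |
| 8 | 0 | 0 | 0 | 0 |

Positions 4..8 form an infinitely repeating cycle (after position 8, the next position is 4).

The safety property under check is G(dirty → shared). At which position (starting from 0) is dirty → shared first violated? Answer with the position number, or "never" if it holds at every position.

Check dirty → shared at each position in order: 0 ✓, 1 ✓, 2 ✓, 3 ✓, 4 ✓, 5 ✓, 6 ✓.
At position 7 the labels are {dirty, owned, valid}, so dirty → shared is false there. This is the first violation.

7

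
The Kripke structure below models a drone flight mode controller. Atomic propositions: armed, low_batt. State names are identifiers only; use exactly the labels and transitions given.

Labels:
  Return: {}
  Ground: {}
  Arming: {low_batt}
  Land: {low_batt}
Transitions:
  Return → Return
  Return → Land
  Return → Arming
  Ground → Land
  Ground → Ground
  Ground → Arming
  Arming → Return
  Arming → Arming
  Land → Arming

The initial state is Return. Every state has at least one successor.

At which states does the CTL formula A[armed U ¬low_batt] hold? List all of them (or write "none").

States satisfying armed: ∅.
States satisfying ¬low_batt: {Return, Ground}.
States satisfying A[armed U ¬low_batt]: {Return, Ground}.

{Return, Ground}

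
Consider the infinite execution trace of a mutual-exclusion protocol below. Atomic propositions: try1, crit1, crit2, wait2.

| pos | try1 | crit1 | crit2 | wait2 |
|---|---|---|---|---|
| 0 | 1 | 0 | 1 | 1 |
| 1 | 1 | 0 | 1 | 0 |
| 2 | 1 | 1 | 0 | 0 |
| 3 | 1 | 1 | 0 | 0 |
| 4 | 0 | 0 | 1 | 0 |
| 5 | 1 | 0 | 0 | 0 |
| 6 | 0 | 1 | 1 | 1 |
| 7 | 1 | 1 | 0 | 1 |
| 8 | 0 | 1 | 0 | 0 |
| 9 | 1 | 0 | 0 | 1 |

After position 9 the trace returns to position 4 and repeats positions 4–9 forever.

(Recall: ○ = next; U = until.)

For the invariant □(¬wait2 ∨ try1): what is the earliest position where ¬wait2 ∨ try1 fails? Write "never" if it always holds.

6

Check ¬wait2 ∨ try1 at each position in order: 0 ✓, 1 ✓, 2 ✓, 3 ✓, 4 ✓, 5 ✓.
At position 6 the labels are {crit1, crit2, wait2}, so ¬wait2 ∨ try1 is false there. This is the first violation.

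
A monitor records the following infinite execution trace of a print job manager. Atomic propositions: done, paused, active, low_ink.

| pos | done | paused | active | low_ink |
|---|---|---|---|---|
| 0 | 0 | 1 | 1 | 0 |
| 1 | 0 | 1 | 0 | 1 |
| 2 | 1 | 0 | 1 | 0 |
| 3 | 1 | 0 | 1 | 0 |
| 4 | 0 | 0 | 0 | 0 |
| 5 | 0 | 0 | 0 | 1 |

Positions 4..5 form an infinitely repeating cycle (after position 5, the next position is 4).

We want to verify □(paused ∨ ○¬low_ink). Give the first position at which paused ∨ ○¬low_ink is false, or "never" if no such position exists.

Check paused ∨ ○¬low_ink at each position in order: 0 ✓, 1 ✓, 2 ✓, 3 ✓.
At position 4 the labels are {} and the next position 5 has {low_ink}, so paused ∨ ○¬low_ink is false there. This is the first violation.

4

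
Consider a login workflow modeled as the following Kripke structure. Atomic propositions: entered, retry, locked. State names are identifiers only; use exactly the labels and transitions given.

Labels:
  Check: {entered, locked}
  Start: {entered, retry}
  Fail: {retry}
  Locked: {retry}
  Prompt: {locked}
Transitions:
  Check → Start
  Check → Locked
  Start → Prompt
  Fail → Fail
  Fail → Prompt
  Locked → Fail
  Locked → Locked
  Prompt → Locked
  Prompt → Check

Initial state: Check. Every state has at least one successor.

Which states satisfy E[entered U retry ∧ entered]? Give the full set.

{Check, Start}

States satisfying entered: {Check, Start}.
States satisfying retry ∧ entered: {Start}.
States satisfying E[entered U retry ∧ entered]: {Check, Start}.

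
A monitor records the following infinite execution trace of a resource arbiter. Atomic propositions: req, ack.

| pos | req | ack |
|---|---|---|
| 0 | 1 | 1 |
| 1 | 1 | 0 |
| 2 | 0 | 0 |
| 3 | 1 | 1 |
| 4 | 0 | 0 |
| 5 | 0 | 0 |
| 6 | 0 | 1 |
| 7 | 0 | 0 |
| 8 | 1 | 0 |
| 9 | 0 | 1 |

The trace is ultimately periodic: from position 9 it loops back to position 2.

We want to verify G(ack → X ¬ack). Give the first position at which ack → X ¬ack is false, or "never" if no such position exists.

never

ack → X ¬ack holds at every position 0..9, and those are all the positions the trace ever visits, so the invariant G(ack → X ¬ack) is never violated.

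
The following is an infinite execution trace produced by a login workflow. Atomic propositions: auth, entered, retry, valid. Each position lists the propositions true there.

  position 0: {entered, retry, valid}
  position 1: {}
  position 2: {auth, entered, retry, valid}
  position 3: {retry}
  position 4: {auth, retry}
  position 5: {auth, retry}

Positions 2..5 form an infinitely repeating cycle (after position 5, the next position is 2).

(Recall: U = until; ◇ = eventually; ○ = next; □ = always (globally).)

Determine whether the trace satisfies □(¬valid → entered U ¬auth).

¬valid → entered U ¬auth must hold at every position from 0 onward. It fails at position 4, so □(¬valid → entered U ¬auth) is false.
Positions where ¬valid holds: 1, 3, 4, 5.
Check entered U ¬auth at each: 1→ok, 3→ok, 4→fails, 5→fails.

Does not hold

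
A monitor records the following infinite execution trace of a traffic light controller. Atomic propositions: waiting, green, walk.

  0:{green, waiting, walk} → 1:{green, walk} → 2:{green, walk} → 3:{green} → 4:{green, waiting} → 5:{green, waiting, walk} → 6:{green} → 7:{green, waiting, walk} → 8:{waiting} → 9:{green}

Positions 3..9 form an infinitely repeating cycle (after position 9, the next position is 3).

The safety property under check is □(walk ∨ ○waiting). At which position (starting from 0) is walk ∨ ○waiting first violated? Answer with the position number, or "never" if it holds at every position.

8

Check walk ∨ ○waiting at each position in order: 0 ✓, 1 ✓, 2 ✓, 3 ✓, 4 ✓, 5 ✓, 6 ✓, 7 ✓.
At position 8 the labels are {waiting} and the next position 9 has {green}, so walk ∨ ○waiting is false there. This is the first violation.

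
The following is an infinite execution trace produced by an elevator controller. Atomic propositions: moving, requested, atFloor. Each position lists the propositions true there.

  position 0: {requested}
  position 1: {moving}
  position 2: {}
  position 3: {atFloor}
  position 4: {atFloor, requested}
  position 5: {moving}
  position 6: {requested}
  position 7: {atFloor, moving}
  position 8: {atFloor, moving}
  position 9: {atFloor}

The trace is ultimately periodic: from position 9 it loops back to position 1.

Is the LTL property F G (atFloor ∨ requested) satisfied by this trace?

Does not hold

G (atFloor ∨ requested) is false at every position 0..9, so it never becomes true and F G (atFloor ∨ requested) fails.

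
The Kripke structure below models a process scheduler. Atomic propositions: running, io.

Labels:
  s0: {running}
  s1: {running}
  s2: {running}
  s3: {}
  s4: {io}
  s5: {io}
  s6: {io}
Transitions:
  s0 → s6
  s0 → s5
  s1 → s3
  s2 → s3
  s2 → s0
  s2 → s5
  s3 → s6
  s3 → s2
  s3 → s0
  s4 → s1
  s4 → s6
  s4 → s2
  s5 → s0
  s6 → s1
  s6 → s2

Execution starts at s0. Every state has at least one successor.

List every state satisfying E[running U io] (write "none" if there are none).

{s0, s2, s4, s5, s6}

States satisfying running: {s0, s1, s2}.
States satisfying io: {s4, s5, s6}.
States satisfying E[running U io]: {s0, s2, s4, s5, s6}.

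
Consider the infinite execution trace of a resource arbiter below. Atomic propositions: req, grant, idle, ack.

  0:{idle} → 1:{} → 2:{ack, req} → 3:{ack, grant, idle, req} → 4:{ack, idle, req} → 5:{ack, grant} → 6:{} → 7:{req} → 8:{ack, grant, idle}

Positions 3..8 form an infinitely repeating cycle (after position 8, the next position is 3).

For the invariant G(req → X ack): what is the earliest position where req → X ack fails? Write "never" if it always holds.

never

req → X ack holds at every position 0..8, and those are all the positions the trace ever visits, so the invariant G(req → X ack) is never violated.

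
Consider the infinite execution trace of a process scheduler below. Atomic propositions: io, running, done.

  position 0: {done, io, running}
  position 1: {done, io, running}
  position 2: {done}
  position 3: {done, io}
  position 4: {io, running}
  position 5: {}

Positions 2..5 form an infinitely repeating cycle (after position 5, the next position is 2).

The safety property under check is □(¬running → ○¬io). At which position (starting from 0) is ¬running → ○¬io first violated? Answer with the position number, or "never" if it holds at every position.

Check ¬running → ○¬io at each position in order: 0 ✓, 1 ✓.
At position 2 the labels are {done} and the next position 3 has {done, io}, so ¬running → ○¬io is false there. This is the first violation.

2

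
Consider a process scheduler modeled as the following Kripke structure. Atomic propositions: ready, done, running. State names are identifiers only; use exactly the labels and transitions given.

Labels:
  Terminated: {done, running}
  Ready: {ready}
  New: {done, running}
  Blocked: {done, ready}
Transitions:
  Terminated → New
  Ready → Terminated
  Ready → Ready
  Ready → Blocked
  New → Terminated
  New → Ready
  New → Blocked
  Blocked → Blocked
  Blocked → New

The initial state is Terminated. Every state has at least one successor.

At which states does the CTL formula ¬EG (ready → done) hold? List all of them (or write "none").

States satisfying ready → done: {Terminated, New, Blocked}.
States satisfying EG (ready → done): {Terminated, New, Blocked}.
States satisfying ¬EG (ready → done): {Ready}.

{Ready}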